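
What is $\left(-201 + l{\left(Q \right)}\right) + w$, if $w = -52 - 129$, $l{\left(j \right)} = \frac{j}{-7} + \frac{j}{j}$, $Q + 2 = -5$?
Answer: $-380$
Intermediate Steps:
$Q = -7$ ($Q = -2 - 5 = -7$)
$l{\left(j \right)} = 1 - \frac{j}{7}$ ($l{\left(j \right)} = j \left(- \frac{1}{7}\right) + 1 = - \frac{j}{7} + 1 = 1 - \frac{j}{7}$)
$w = -181$ ($w = -52 - 129 = -181$)
$\left(-201 + l{\left(Q \right)}\right) + w = \left(-201 + \left(1 - -1\right)\right) - 181 = \left(-201 + \left(1 + 1\right)\right) - 181 = \left(-201 + 2\right) - 181 = -199 - 181 = -380$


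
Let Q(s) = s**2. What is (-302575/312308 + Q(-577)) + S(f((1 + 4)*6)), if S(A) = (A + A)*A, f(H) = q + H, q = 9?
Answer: 104926128493/312308 ≈ 3.3597e+5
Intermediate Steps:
f(H) = 9 + H
S(A) = 2*A**2 (S(A) = (2*A)*A = 2*A**2)
(-302575/312308 + Q(-577)) + S(f((1 + 4)*6)) = (-302575/312308 + (-577)**2) + 2*(9 + (1 + 4)*6)**2 = (-302575*1/312308 + 332929) + 2*(9 + 5*6)**2 = (-302575/312308 + 332929) + 2*(9 + 30)**2 = 103976087557/312308 + 2*39**2 = 103976087557/312308 + 2*1521 = 103976087557/312308 + 3042 = 104926128493/312308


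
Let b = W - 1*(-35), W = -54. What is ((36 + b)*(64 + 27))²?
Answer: 2393209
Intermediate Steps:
b = -19 (b = -54 - 1*(-35) = -54 + 35 = -19)
((36 + b)*(64 + 27))² = ((36 - 19)*(64 + 27))² = (17*91)² = 1547² = 2393209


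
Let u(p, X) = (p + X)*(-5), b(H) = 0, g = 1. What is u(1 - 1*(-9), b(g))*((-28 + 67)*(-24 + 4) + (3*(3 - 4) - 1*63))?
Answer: 42300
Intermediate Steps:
u(p, X) = -5*X - 5*p (u(p, X) = (X + p)*(-5) = -5*X - 5*p)
u(1 - 1*(-9), b(g))*((-28 + 67)*(-24 + 4) + (3*(3 - 4) - 1*63)) = (-5*0 - 5*(1 - 1*(-9)))*((-28 + 67)*(-24 + 4) + (3*(3 - 4) - 1*63)) = (0 - 5*(1 + 9))*(39*(-20) + (3*(-1) - 63)) = (0 - 5*10)*(-780 + (-3 - 63)) = (0 - 50)*(-780 - 66) = -50*(-846) = 42300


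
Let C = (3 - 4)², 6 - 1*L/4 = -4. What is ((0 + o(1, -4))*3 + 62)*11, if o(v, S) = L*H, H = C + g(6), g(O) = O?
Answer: 9922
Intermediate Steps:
L = 40 (L = 24 - 4*(-4) = 24 + 16 = 40)
C = 1 (C = (-1)² = 1)
H = 7 (H = 1 + 6 = 7)
o(v, S) = 280 (o(v, S) = 40*7 = 280)
((0 + o(1, -4))*3 + 62)*11 = ((0 + 280)*3 + 62)*11 = (280*3 + 62)*11 = (840 + 62)*11 = 902*11 = 9922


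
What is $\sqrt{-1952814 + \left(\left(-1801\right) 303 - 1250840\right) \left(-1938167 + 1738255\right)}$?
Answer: $\sqrt{359148551402} \approx 5.9929 \cdot 10^{5}$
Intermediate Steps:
$\sqrt{-1952814 + \left(\left(-1801\right) 303 - 1250840\right) \left(-1938167 + 1738255\right)} = \sqrt{-1952814 + \left(-545703 - 1250840\right) \left(-199912\right)} = \sqrt{-1952814 - -359150504216} = \sqrt{-1952814 + 359150504216} = \sqrt{359148551402}$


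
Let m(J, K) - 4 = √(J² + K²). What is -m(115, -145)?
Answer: -4 - 5*√1370 ≈ -189.07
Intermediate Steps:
m(J, K) = 4 + √(J² + K²)
-m(115, -145) = -(4 + √(115² + (-145)²)) = -(4 + √(13225 + 21025)) = -(4 + √34250) = -(4 + 5*√1370) = -4 - 5*√1370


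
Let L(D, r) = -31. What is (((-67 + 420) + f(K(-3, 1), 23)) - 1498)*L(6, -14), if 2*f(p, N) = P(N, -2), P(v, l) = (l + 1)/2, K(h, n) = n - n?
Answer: 142011/4 ≈ 35503.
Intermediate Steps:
K(h, n) = 0
P(v, l) = ½ + l/2 (P(v, l) = (1 + l)/2 = ½ + l/2)
f(p, N) = -¼ (f(p, N) = (½ + (½)*(-2))/2 = (½ - 1)/2 = (½)*(-½) = -¼)
(((-67 + 420) + f(K(-3, 1), 23)) - 1498)*L(6, -14) = (((-67 + 420) - ¼) - 1498)*(-31) = ((353 - ¼) - 1498)*(-31) = (1411/4 - 1498)*(-31) = -4581/4*(-31) = 142011/4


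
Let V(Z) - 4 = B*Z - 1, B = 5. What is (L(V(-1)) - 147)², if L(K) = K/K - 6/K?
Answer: 20449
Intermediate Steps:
V(Z) = 3 + 5*Z (V(Z) = 4 + (5*Z - 1) = 4 + (-1 + 5*Z) = 3 + 5*Z)
L(K) = 1 - 6/K
(L(V(-1)) - 147)² = ((-6 + (3 + 5*(-1)))/(3 + 5*(-1)) - 147)² = ((-6 + (3 - 5))/(3 - 5) - 147)² = ((-6 - 2)/(-2) - 147)² = (-½*(-8) - 147)² = (4 - 147)² = (-143)² = 20449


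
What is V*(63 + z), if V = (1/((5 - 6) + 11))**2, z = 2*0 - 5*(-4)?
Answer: 83/100 ≈ 0.83000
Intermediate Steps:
z = 20 (z = 0 + 20 = 20)
V = 1/100 (V = (1/(-1 + 11))**2 = (1/10)**2 = 1/100 ≈ 0.010000)
V*(63 + z) = (63 + 20)/100 = (1/100)*83 = 83/100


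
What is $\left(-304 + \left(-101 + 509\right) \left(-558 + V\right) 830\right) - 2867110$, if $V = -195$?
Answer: $-257863334$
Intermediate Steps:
$\left(-304 + \left(-101 + 509\right) \left(-558 + V\right) 830\right) - 2867110 = \left(-304 + \left(-101 + 509\right) \left(-558 - 195\right) 830\right) - 2867110 = \left(-304 + 408 \left(-753\right) 830\right) - 2867110 = \left(-304 - 254995920\right) - 2867110 = -254996224 - 2867110 = -257863334$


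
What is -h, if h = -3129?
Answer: 3129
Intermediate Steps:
-h = -1*(-3129) = 3129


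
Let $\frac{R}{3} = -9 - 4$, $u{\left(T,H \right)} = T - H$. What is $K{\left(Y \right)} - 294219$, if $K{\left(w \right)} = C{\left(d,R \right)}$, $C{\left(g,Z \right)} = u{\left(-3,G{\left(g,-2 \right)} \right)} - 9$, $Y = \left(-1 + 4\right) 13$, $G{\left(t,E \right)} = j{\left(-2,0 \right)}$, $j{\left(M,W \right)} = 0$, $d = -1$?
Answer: $-294231$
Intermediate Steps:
$G{\left(t,E \right)} = 0$
$Y = 39$ ($Y = 3 \cdot 13 = 39$)
$R = -39$ ($R = 3 \left(-9 - 4\right) = 3 \left(-13\right) = -39$)
$C{\left(g,Z \right)} = -12$ ($C{\left(g,Z \right)} = \left(-3 - 0\right) - 9 = \left(-3 + 0\right) - 9 = -3 - 9 = -12$)
$K{\left(w \right)} = -12$
$K{\left(Y \right)} - 294219 = -12 - 294219 = -294231$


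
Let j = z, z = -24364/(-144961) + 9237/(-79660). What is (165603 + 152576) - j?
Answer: 3674201074042057/11547593260 ≈ 3.1818e+5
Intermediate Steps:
z = 601831483/11547593260 (z = -24364*(-1/144961) + 9237*(-1/79660) = 24364/144961 - 9237/79660 = 601831483/11547593260 ≈ 0.052117)
j = 601831483/11547593260 ≈ 0.052117
(165603 + 152576) - j = (165603 + 152576) - 1*601831483/11547593260 = 318179 - 601831483/11547593260 = 3674201074042057/11547593260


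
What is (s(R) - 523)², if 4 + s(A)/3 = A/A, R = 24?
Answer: 283024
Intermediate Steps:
s(A) = -9 (s(A) = -12 + 3*(A/A) = -12 + 3*1 = -12 + 3 = -9)
(s(R) - 523)² = (-9 - 523)² = (-532)² = 283024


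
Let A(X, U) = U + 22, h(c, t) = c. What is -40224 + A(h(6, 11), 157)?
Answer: -40045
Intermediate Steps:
A(X, U) = 22 + U
-40224 + A(h(6, 11), 157) = -40224 + (22 + 157) = -40224 + 179 = -40045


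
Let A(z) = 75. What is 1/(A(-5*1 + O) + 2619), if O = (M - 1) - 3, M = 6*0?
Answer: 1/2694 ≈ 0.00037120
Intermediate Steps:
M = 0
O = -4 (O = (0 - 1) - 3 = -1 - 3 = -4)
1/(A(-5*1 + O) + 2619) = 1/(75 + 2619) = 1/2694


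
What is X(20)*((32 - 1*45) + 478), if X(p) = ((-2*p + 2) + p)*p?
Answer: -167400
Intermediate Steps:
X(p) = p*(2 - p) (X(p) = ((2 - 2*p) + p)*p = (2 - p)*p = p*(2 - p))
X(20)*((32 - 1*45) + 478) = (20*(2 - 1*20))*((32 - 1*45) + 478) = (20*(2 - 20))*((32 - 45) + 478) = (20*(-18))*(-13 + 478) = -360*465 = -167400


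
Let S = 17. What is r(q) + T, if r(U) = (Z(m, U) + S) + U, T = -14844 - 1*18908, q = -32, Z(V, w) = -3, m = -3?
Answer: -33770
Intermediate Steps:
T = -33752 (T = -14844 - 18908 = -33752)
r(U) = 14 + U (r(U) = (-3 + 17) + U = 14 + U)
r(q) + T = (14 - 32) - 33752 = -18 - 33752 = -33770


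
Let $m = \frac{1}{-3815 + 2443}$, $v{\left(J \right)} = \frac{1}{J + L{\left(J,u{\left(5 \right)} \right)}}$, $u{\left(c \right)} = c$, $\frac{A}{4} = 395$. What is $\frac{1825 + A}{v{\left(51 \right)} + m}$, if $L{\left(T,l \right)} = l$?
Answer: $\frac{9343320}{47} \approx 1.9879 \cdot 10^{5}$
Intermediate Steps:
$A = 1580$ ($A = 4 \cdot 395 = 1580$)
$v{\left(J \right)} = \frac{1}{5 + J}$ ($v{\left(J \right)} = \frac{1}{J + 5} = \frac{1}{5 + J}$)
$m = - \frac{1}{1372}$ ($m = \frac{1}{-1372} = - \frac{1}{1372} \approx -0.00072886$)
$\frac{1825 + A}{v{\left(51 \right)} + m} = \frac{1825 + 1580}{\frac{1}{5 + 51} - \frac{1}{1372}} = \frac{3405}{\frac{1}{56} - \frac{1}{1372}} = \frac{3405}{\frac{47}{2744}} = 3405 \cdot \frac{2744}{47} = \frac{9343320}{47}$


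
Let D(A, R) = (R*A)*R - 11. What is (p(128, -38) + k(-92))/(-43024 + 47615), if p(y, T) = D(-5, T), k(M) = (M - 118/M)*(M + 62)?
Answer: -103718/105593 ≈ -0.98224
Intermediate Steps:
k(M) = (62 + M)*(M - 118/M) (k(M) = (M - 118/M)*(62 + M) = (62 + M)*(M - 118/M))
D(A, R) = -11 + A*R² (D(A, R) = (A*R)*R - 11 = A*R² - 11 = -11 + A*R²)
p(y, T) = -11 - 5*T²
(p(128, -38) + k(-92))/(-43024 + 47615) = ((-11 - 5*(-38)²) + (-118 + (-92)² - 7316/(-92) + 62*(-92)))/(-43024 + 47615) = ((-11 - 5*1444) + (-118 + 8464 - 7316*(-1/92) - 5704))/4591 = ((-11 - 7220) + (-118 + 8464 + 1829/23 - 5704))*(1/4591) = (-7231 + 62595/23)*(1/4591) = -103718/23*1/4591 = -103718/105593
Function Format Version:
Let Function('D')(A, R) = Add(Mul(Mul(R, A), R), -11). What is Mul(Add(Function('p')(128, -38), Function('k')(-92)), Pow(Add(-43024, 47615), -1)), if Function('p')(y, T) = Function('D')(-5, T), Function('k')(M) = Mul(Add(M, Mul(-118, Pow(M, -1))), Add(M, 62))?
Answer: Rational(-103718, 105593) ≈ -0.98224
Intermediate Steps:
Function('k')(M) = Mul(Add(62, M), Add(M, Mul(-118, Pow(M, -1)))) (Function('k')(M) = Mul(Add(M, Mul(-118, Pow(M, -1))), Add(62, M)) = Mul(Add(62, M), Add(M, Mul(-118, Pow(M, -1)))))
Function('D')(A, R) = Add(-11, Mul(A, Pow(R, 2))) (Function('D')(A, R) = Add(Mul(Mul(A, R), R), -11) = Add(Mul(A, Pow(R, 2)), -11) = Add(-11, Mul(A, Pow(R, 2))))
Function('p')(y, T) = Add(-11, Mul(-5, Pow(T, 2)))
Mul(Add(Function('p')(128, -38), Function('k')(-92)), Pow(Add(-43024, 47615), -1)) = Mul(Add(Add(-11, Mul(-5, Pow(-38, 2))), Add(-118, Pow(-92, 2), Mul(-7316, Pow(-92, -1)), Mul(62, -92))), Pow(Add(-43024, 47615), -1)) = Mul(Add(Add(-11, Mul(-5, 1444)), Add(-118, 8464, Mul(-7316, Rational(-1, 92)), -5704)), Pow(4591, -1)) = Mul(Add(Add(-11, -7220), Add(-118, 8464, Rational(1829, 23), -5704)), Rational(1, 4591)) = Mul(Add(-7231, Rational(62595, 23)), Rational(1, 4591)) = Mul(Rational(-103718, 23), Rational(1, 4591)) = Rational(-103718, 105593)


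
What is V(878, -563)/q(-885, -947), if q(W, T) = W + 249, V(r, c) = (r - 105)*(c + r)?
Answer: -81165/212 ≈ -382.85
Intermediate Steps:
V(r, c) = (-105 + r)*(c + r)
q(W, T) = 249 + W
V(878, -563)/q(-885, -947) = (878² - 105*(-563) - 105*878 - 563*878)/(249 - 885) = (770884 + 59115 - 92190 - 494314)/(-636) = 243495*(-1/636) = -81165/212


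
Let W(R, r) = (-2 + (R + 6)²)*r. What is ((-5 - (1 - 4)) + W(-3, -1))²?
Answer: 81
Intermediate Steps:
W(R, r) = r*(-2 + (6 + R)²) (W(R, r) = (-2 + (6 + R)²)*r = r*(-2 + (6 + R)²))
((-5 - (1 - 4)) + W(-3, -1))² = ((-5 - (1 - 4)) - (-2 + (6 - 3)²))² = ((-5 - (-3)) - (-2 + 3²))² = ((-5 - 1*(-3)) - (-2 + 9))² = ((-5 + 3) - 1*7)² = (-2 - 7)² = (-9)² = 81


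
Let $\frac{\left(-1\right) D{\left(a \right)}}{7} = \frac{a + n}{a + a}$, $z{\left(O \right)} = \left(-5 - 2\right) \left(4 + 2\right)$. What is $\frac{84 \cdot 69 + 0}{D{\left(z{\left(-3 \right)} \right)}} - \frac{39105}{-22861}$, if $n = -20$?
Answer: $- \frac{793801881}{708691} \approx -1120.1$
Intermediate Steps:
$z{\left(O \right)} = -42$ ($z{\left(O \right)} = \left(-7\right) 6 = -42$)
$D{\left(a \right)} = - \frac{7 \left(-20 + a\right)}{2 a}$ ($D{\left(a \right)} = - 7 \frac{a - 20}{a + a} = - 7 \frac{-20 + a}{2 a} = - \frac{7 \left(-20 + a\right)}{2 a}$)
$\frac{84 \cdot 69 + 0}{D{\left(z{\left(-3 \right)} \right)}} - \frac{39105}{-22861} = \frac{84 \cdot 69 + 0}{- \frac{7}{2} + \frac{70}{-42}} - \frac{39105}{-22861} = \frac{5796 + 0}{- \frac{7}{2} + 70 \left(- \frac{1}{42}\right)} - - \frac{39105}{22861} = \frac{5796}{- \frac{7}{2} - \frac{5}{3}} + \frac{39105}{22861} = \frac{5796}{- \frac{31}{6}} + \frac{39105}{22861} = 5796 \left(- \frac{6}{31}\right) + \frac{39105}{22861} = - \frac{34776}{31} + \frac{39105}{22861} = - \frac{793801881}{708691}$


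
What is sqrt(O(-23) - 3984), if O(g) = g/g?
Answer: I*sqrt(3983) ≈ 63.111*I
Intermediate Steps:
O(g) = 1
sqrt(O(-23) - 3984) = sqrt(1 - 3984) = sqrt(-3983) = I*sqrt(3983)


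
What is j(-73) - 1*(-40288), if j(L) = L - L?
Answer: 40288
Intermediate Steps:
j(L) = 0
j(-73) - 1*(-40288) = 0 - 1*(-40288) = 0 + 40288 = 40288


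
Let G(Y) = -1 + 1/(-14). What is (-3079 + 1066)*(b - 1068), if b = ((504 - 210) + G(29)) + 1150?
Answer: -10566237/14 ≈ -7.5473e+5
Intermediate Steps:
G(Y) = -15/14 (G(Y) = -1 - 1/14 = -15/14)
b = 20201/14 (b = ((504 - 210) - 15/14) + 1150 = (294 - 15/14) + 1150 = 4101/14 + 1150 = 20201/14 ≈ 1442.9)
(-3079 + 1066)*(b - 1068) = (-3079 + 1066)*(20201/14 - 1068) = -2013*5249/14 = -10566237/14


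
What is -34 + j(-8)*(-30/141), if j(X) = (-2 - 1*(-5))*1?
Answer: -1628/47 ≈ -34.638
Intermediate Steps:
j(X) = 3 (j(X) = (-2 + 5)*1 = 3*1 = 3)
-34 + j(-8)*(-30/141) = -34 + 3*(-30/141) = -34 + 3*(-30*1/141) = -34 + 3*(-10/47) = -34 - 30/47 = -1628/47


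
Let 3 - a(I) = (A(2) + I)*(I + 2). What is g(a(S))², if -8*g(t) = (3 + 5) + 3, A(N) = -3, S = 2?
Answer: 121/64 ≈ 1.8906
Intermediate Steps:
a(I) = 3 - (-3 + I)*(2 + I) (a(I) = 3 - (-3 + I)*(I + 2) = 3 - (-3 + I)*(2 + I))
g(t) = -11/8 (g(t) = -((3 + 5) + 3)/8 = -(8 + 3)/8 = -⅛*11 = -11/8)
g(a(S))² = (-11/8)² = 121/64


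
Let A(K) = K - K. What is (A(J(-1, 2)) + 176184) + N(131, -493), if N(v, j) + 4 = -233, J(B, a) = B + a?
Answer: 175947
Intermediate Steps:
N(v, j) = -237 (N(v, j) = -4 - 233 = -237)
A(K) = 0
(A(J(-1, 2)) + 176184) + N(131, -493) = (0 + 176184) - 237 = 176184 - 237 = 175947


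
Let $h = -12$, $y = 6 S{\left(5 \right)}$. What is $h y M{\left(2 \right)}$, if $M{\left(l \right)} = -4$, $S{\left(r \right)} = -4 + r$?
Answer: $288$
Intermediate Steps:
$y = 6$ ($y = 6 \left(-4 + 5\right) = 6 \cdot 1 = 6$)
$h y M{\left(2 \right)} = \left(-12\right) 6 \left(-4\right) = \left(-72\right) \left(-4\right) = 288$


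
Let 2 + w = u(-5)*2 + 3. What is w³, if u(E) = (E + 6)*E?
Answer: -729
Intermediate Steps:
u(E) = E*(6 + E) (u(E) = (6 + E)*E = E*(6 + E))
w = -9 (w = -2 + (-5*(6 - 5)*2 + 3) = -2 + (-5*1*2 + 3) = -2 + (-5*2 + 3) = -2 + (-10 + 3) = -2 - 7 = -9)
w³ = (-9)³ = -729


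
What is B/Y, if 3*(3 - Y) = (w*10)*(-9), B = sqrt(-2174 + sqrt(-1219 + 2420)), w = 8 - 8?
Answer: sqrt(-2174 + sqrt(1201))/3 ≈ 15.418*I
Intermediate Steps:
w = 0
B = sqrt(-2174 + sqrt(1201)) ≈ 46.253*I
Y = 3 (Y = 3 - 0*10*(-9)/3 = 3 - 0*(-9) = 3 - 1/3*0 = 3 + 0 = 3)
B/Y = sqrt(-2174 + sqrt(1201))/3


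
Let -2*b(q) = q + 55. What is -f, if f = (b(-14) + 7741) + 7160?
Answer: -29761/2 ≈ -14881.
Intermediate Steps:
b(q) = -55/2 - q/2 (b(q) = -(q + 55)/2 = -(55 + q)/2 = -55/2 - q/2)
f = 29761/2 (f = ((-55/2 - ½*(-14)) + 7741) + 7160 = ((-55/2 + 7) + 7741) + 7160 = (-41/2 + 7741) + 7160 = 15441/2 + 7160 = 29761/2 ≈ 14881.)
-f = -1*29761/2 = -29761/2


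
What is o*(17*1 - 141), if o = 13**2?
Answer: -20956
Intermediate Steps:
o = 169
o*(17*1 - 141) = 169*(17*1 - 141) = 169*(17 - 141) = 169*(-124) = -20956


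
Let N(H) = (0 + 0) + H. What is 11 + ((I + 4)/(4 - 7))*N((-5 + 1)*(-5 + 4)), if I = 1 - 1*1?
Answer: 17/3 ≈ 5.6667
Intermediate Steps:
I = 0 (I = 1 - 1 = 0)
N(H) = H (N(H) = 0 + H = H)
11 + ((I + 4)/(4 - 7))*N((-5 + 1)*(-5 + 4)) = 11 + ((0 + 4)/(4 - 7))*((-5 + 1)*(-5 + 4)) = 11 + (4/(-3))*(-4*(-1)) = 11 + (4*(-⅓))*4 = 11 - 4/3*4 = 11 - 16/3 = 17/3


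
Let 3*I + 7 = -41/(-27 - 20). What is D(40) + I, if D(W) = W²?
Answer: 75104/47 ≈ 1598.0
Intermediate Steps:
I = -96/47 (I = -7/3 + (-41/(-27 - 20))/3 = -7/3 + (-41/(-47))/3 = -7/3 + (-1/47*(-41))/3 = -7/3 + (⅓)*(41/47) = -7/3 + 41/141 = -96/47 ≈ -2.0426)
D(40) + I = 40² - 96/47 = 1600 - 96/47 = 75104/47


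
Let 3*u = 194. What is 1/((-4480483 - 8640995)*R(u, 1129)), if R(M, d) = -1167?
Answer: 1/15312764826 ≈ 6.5305e-11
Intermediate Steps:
u = 194/3 (u = (⅓)*194 = 194/3 ≈ 64.667)
1/((-4480483 - 8640995)*R(u, 1129)) = 1/(-4480483 - 8640995*(-1167)) = -1/1167/(-13121478) = -1/13121478*(-1/1167) = 1/15312764826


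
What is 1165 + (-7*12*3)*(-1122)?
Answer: 283909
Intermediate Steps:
1165 + (-7*12*3)*(-1122) = 1165 - 84*3*(-1122) = 1165 - 252*(-1122) = 1165 + 282744 = 283909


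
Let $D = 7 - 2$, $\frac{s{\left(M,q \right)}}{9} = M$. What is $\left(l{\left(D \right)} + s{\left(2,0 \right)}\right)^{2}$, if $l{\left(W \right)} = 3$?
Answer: $441$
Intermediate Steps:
$s{\left(M,q \right)} = 9 M$
$D = 5$ ($D = 7 - 2 = 5$)
$\left(l{\left(D \right)} + s{\left(2,0 \right)}\right)^{2} = \left(3 + 9 \cdot 2\right)^{2} = \left(3 + 18\right)^{2} = 21^{2} = 441$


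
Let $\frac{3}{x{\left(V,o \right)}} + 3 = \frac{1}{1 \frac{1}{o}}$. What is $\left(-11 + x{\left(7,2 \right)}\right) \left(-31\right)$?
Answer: $434$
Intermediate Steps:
$x{\left(V,o \right)} = \frac{3}{-3 + o}$ ($x{\left(V,o \right)} = \frac{3}{-3 + \frac{1}{1 \frac{1}{o}}} = \frac{3}{-3 + \frac{1}{\frac{1}{o}}} = \frac{3}{-3 + o}$)
$\left(-11 + x{\left(7,2 \right)}\right) \left(-31\right) = \left(-11 + \frac{3}{-3 + 2}\right) \left(-31\right) = \left(-11 + \frac{3}{-1}\right) \left(-31\right) = \left(-11 + 3 \left(-1\right)\right) \left(-31\right) = \left(-11 - 3\right) \left(-31\right) = \left(-14\right) \left(-31\right) = 434$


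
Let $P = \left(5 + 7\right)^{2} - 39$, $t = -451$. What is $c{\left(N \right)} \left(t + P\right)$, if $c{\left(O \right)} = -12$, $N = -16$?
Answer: $4152$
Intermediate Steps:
$P = 105$ ($P = 12^{2} - 39 = 144 - 39 = 105$)
$c{\left(N \right)} \left(t + P\right) = - 12 \left(-451 + 105\right) = \left(-12\right) \left(-346\right) = 4152$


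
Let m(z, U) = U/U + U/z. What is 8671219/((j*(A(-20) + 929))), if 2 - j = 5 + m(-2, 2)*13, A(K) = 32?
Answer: -8671219/2883 ≈ -3007.7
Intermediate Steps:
m(z, U) = 1 + U/z
j = -3 (j = 2 - (5 + ((2 - 2)/(-2))*13) = 2 - (5 - ½*0*13) = 2 - (5 + 0*13) = 2 - (5 + 0) = 2 - 1*5 = 2 - 5 = -3)
8671219/((j*(A(-20) + 929))) = 8671219/((-3*(32 + 929))) = 8671219/((-3*961)) = 8671219/(-2883) = 8671219*(-1/2883) = -8671219/2883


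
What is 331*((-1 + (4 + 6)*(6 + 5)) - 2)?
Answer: 35417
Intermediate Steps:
331*((-1 + (4 + 6)*(6 + 5)) - 2) = 331*((-1 + 10*11) - 2) = 331*((-1 + 110) - 2) = 331*(109 - 2) = 331*107 = 35417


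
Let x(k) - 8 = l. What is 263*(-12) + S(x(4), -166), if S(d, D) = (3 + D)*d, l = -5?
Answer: -3645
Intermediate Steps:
x(k) = 3 (x(k) = 8 - 5 = 3)
S(d, D) = d*(3 + D)
263*(-12) + S(x(4), -166) = 263*(-12) + 3*(3 - 166) = -3156 + 3*(-163) = -3156 - 489 = -3645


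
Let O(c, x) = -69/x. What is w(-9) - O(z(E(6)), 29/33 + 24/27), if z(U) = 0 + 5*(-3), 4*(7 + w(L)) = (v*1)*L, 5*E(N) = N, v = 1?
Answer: 20849/700 ≈ 29.784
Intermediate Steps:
E(N) = N/5
w(L) = -7 + L/4 (w(L) = -7 + ((1*1)*L)/4 = -7 + (1*L)/4 = -7 + L/4)
z(U) = -15 (z(U) = 0 - 15 = -15)
w(-9) - O(z(E(6)), 29/33 + 24/27) = (-7 + (¼)*(-9)) - (-69)/(29/33 + 24/27) = (-7 - 9/4) - (-69)/(29*(1/33) + 24*(1/27)) = -37/4 - (-69)/(29/33 + 8/9) = -37/4 - (-69)/175/99 = -37/4 - (-69)*99/175 = -37/4 - 1*(-6831/175) = -37/4 + 6831/175 = 20849/700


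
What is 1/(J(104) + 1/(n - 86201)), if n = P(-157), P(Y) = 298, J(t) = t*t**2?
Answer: 85903/96629192191 ≈ 8.8900e-7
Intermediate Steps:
J(t) = t**3
n = 298
1/(J(104) + 1/(n - 86201)) = 1/(104**3 + 1/(298 - 86201)) = 1/(1124864 + 1/(-85903)) = 1/(1124864 - 1/85903) = 1/(96629192191/85903) = 85903/96629192191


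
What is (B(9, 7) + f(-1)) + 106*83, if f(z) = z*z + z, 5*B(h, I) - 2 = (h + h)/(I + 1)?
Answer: 175977/20 ≈ 8798.8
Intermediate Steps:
B(h, I) = 2/5 + 2*h/(5*(1 + I)) (B(h, I) = 2/5 + ((h + h)/(I + 1))/5 = 2/5 + ((2*h)/(1 + I))/5 = 2/5 + (2*h/(1 + I))/5 = 2/5 + 2*h/(5*(1 + I)))
f(z) = z + z**2 (f(z) = z**2 + z = z + z**2)
(B(9, 7) + f(-1)) + 106*83 = (2*(1 + 7 + 9)/(5*(1 + 7)) - (1 - 1)) + 106*83 = ((2/5)*17/8 - 1*0) + 8798 = ((2/5)*(1/8)*17 + 0) + 8798 = (17/20 + 0) + 8798 = 17/20 + 8798 = 175977/20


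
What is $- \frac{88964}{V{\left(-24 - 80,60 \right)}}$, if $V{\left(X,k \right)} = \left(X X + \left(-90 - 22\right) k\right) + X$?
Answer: $- \frac{22241}{998} \approx -22.286$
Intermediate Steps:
$V{\left(X,k \right)} = X + X^{2} - 112 k$ ($V{\left(X,k \right)} = \left(X^{2} - 112 k\right) + X = X + X^{2} - 112 k$)
$- \frac{88964}{V{\left(-24 - 80,60 \right)}} = - \frac{88964}{\left(-24 - 80\right) + \left(-24 - 80\right)^{2} - 6720} = - \frac{88964}{-104 + \left(-104\right)^{2} - 6720} = - \frac{88964}{-104 + 10816 - 6720} = - \frac{88964}{3992} = \left(-88964\right) \frac{1}{3992} = - \frac{22241}{998}$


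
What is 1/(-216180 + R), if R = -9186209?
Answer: -1/9402389 ≈ -1.0636e-7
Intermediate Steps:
1/(-216180 + R) = 1/(-216180 - 9186209) = 1/(-9402389) = -1/9402389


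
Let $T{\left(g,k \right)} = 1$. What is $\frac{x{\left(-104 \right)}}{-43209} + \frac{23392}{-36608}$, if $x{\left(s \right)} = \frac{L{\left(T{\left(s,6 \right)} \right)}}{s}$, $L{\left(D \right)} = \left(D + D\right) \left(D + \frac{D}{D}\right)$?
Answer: $- \frac{31585735}{49431096} \approx -0.63898$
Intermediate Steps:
$L{\left(D \right)} = 2 D \left(1 + D\right)$ ($L{\left(D \right)} = 2 D \left(D + 1\right) = 2 D \left(1 + D\right)$)
$x{\left(s \right)} = \frac{4}{s}$ ($x{\left(s \right)} = \frac{2 \cdot 1 \left(1 + 1\right)}{s} = \frac{2 \cdot 1 \cdot 2}{s} = \frac{4}{s}$)
$\frac{x{\left(-104 \right)}}{-43209} + \frac{23392}{-36608} = \frac{4 \frac{1}{-104}}{-43209} + \frac{23392}{-36608} = 4 \left(- \frac{1}{104}\right) \left(- \frac{1}{43209}\right) + 23392 \left(- \frac{1}{36608}\right) = \left(- \frac{1}{26}\right) \left(- \frac{1}{43209}\right) - \frac{731}{1144} = \frac{1}{1123434} - \frac{731}{1144} = - \frac{31585735}{49431096}$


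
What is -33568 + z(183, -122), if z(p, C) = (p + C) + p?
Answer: -33324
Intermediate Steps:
z(p, C) = C + 2*p (z(p, C) = (C + p) + p = C + 2*p)
-33568 + z(183, -122) = -33568 + (-122 + 2*183) = -33568 + (-122 + 366) = -33568 + 244 = -33324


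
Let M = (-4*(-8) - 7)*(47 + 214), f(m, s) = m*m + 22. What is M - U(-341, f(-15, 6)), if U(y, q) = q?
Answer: 6278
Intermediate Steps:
f(m, s) = 22 + m**2 (f(m, s) = m**2 + 22 = 22 + m**2)
M = 6525 (M = (32 - 7)*261 = 25*261 = 6525)
M - U(-341, f(-15, 6)) = 6525 - (22 + (-15)**2) = 6525 - (22 + 225) = 6525 - 1*247 = 6525 - 247 = 6278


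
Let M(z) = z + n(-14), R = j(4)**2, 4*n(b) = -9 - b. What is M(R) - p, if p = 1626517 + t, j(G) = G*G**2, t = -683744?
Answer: -3754703/4 ≈ -9.3868e+5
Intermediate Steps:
j(G) = G**3
n(b) = -9/4 - b/4 (n(b) = (-9 - b)/4 = -9/4 - b/4)
R = 4096 (R = (4**3)**2 = 64**2 = 4096)
M(z) = 5/4 + z (M(z) = z + (-9/4 - 1/4*(-14)) = z + (-9/4 + 7/2) = z + 5/4 = 5/4 + z)
p = 942773 (p = 1626517 - 683744 = 942773)
M(R) - p = (5/4 + 4096) - 1*942773 = 16389/4 - 942773 = -3754703/4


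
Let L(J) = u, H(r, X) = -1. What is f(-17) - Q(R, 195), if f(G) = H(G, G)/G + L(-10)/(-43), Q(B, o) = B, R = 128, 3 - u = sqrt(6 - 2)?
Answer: -93542/731 ≈ -127.96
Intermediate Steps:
u = 1 (u = 3 - sqrt(6 - 2) = 3 - sqrt(4) = 3 - 1*2 = 3 - 2 = 1)
L(J) = 1
f(G) = -1/43 - 1/G (f(G) = -1/G + 1/(-43) = -1/G + 1*(-1/43) = -1/G - 1/43 = -1/43 - 1/G)
f(-17) - Q(R, 195) = (1/43)*(-43 - 1*(-17))/(-17) - 1*128 = (1/43)*(-1/17)*(-43 + 17) - 128 = (1/43)*(-1/17)*(-26) - 128 = 26/731 - 128 = -93542/731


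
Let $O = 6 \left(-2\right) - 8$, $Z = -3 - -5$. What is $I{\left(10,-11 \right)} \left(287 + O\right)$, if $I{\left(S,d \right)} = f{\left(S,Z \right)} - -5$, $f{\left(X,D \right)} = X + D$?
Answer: $4539$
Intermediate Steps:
$Z = 2$ ($Z = -3 + 5 = 2$)
$f{\left(X,D \right)} = D + X$
$O = -20$ ($O = -12 - 8 = -20$)
$I{\left(S,d \right)} = 7 + S$ ($I{\left(S,d \right)} = \left(2 + S\right) - -5 = \left(2 + S\right) + 5 = 7 + S$)
$I{\left(10,-11 \right)} \left(287 + O\right) = \left(7 + 10\right) \left(287 - 20\right) = 17 \cdot 267 = 4539$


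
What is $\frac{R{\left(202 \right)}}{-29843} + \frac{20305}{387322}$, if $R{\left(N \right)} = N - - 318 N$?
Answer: $- \frac{2213844811}{1050804586} \approx -2.1068$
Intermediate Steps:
$R{\left(N \right)} = 319 N$ ($R{\left(N \right)} = N + 318 N = 319 N$)
$\frac{R{\left(202 \right)}}{-29843} + \frac{20305}{387322} = \frac{319 \cdot 202}{-29843} + \frac{20305}{387322} = 64438 \left(- \frac{1}{29843}\right) + 20305 \cdot \frac{1}{387322} = - \frac{5858}{2713} + \frac{20305}{387322} = - \frac{2213844811}{1050804586}$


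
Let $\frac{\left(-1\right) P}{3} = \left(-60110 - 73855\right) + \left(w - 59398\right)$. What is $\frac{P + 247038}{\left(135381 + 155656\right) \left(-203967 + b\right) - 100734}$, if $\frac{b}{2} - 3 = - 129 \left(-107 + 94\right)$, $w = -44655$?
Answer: $- \frac{320364}{19461386731} \approx -1.6462 \cdot 10^{-5}$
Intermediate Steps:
$b = 3360$ ($b = 6 + 2 \left(- 129 \left(-107 + 94\right)\right) = 6 + 2 \left(\left(-129\right) \left(-13\right)\right) = 6 + 2 \cdot 1677 = 6 + 3354 = 3360$)
$P = 714054$ ($P = - 3 \left(\left(-60110 - 73855\right) - 104053\right) = - 3 \left(-133965 - 104053\right) = \left(-3\right) \left(-238018\right) = 714054$)
$\frac{P + 247038}{\left(135381 + 155656\right) \left(-203967 + b\right) - 100734} = \frac{714054 + 247038}{\left(135381 + 155656\right) \left(-203967 + 3360\right) - 100734} = \frac{961092}{291037 \left(-200607\right) - 100734} = \frac{961092}{-58384059459 - 100734} = \frac{961092}{-58384160193} = 961092 \left(- \frac{1}{58384160193}\right) = - \frac{320364}{19461386731}$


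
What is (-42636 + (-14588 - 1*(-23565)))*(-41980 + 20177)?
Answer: 733867177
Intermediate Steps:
(-42636 + (-14588 - 1*(-23565)))*(-41980 + 20177) = (-42636 + (-14588 + 23565))*(-21803) = (-42636 + 8977)*(-21803) = -33659*(-21803) = 733867177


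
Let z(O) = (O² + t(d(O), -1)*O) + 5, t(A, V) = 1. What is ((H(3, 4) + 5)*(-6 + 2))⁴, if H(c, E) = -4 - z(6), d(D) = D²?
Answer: 1146228736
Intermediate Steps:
z(O) = 5 + O + O² (z(O) = (O² + 1*O) + 5 = (O² + O) + 5 = (O + O²) + 5 = 5 + O + O²)
H(c, E) = -51 (H(c, E) = -4 - (5 + 6 + 6²) = -4 - (5 + 6 + 36) = -4 - 1*47 = -4 - 47 = -51)
((H(3, 4) + 5)*(-6 + 2))⁴ = ((-51 + 5)*(-6 + 2))⁴ = (-46*(-4))⁴ = 184⁴ = 1146228736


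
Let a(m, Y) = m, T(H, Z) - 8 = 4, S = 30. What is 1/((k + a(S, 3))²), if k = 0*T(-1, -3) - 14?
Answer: 1/256 ≈ 0.0039063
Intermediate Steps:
T(H, Z) = 12 (T(H, Z) = 8 + 4 = 12)
k = -14 (k = 0*12 - 14 = 0 - 14 = -14)
1/((k + a(S, 3))²) = 1/((-14 + 30)²) = 1/(16²) = 1/256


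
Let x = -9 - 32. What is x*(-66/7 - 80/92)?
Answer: 67978/161 ≈ 422.22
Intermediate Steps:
x = -41
x*(-66/7 - 80/92) = -41*(-66/7 - 80/92) = -41*(-66*1/7 - 80*1/92) = -41*(-66/7 - 20/23) = -41*(-1658/161) = 67978/161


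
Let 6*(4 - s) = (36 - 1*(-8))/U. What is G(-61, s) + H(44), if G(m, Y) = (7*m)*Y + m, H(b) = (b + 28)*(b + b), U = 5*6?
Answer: 210212/45 ≈ 4671.4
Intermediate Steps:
U = 30
s = 169/45 (s = 4 - (36 - 1*(-8))/(6*30) = 4 - (36 + 8)/(6*30) = 4 - 22/(3*30) = 4 - 1/6*22/15 = 4 - 11/45 = 169/45 ≈ 3.7556)
H(b) = 2*b*(28 + b) (H(b) = (28 + b)*(2*b) = 2*b*(28 + b))
G(m, Y) = m + 7*Y*m (G(m, Y) = 7*Y*m + m = m + 7*Y*m)
G(-61, s) + H(44) = -61*(1 + 7*(169/45)) + 2*44*(28 + 44) = -61*(1 + 1183/45) + 2*44*72 = -61*1228/45 + 6336 = -74908/45 + 6336 = 210212/45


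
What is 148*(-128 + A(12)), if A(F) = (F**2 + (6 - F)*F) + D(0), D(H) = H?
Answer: -8288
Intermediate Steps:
A(F) = F**2 + F*(6 - F) (A(F) = (F**2 + (6 - F)*F) + 0 = (F**2 + F*(6 - F)) + 0 = F**2 + F*(6 - F))
148*(-128 + A(12)) = 148*(-128 + 6*12) = 148*(-128 + 72) = 148*(-56) = -8288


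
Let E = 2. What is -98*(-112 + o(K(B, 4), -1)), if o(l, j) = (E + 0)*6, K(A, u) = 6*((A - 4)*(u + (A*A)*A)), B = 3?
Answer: 9800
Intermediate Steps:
K(A, u) = 6*(-4 + A)*(u + A³) (K(A, u) = 6*((-4 + A)*(u + A²*A)) = 6*((-4 + A)*(u + A³)) = 6*(-4 + A)*(u + A³))
o(l, j) = 12 (o(l, j) = (2 + 0)*6 = 2*6 = 12)
-98*(-112 + o(K(B, 4), -1)) = -98*(-112 + 12) = -98*(-100) = 9800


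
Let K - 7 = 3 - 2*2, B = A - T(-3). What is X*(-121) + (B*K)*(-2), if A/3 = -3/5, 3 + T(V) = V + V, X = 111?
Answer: -67587/5 ≈ -13517.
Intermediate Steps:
T(V) = -3 + 2*V (T(V) = -3 + (V + V) = -3 + 2*V)
A = -9/5 (A = 3*(-3/5) = 3*(-3*⅕) = 3*(-⅗) = -9/5 ≈ -1.8000)
B = 36/5 (B = -9/5 - (-3 + 2*(-3)) = -9/5 - (-3 - 6) = -9/5 - 1*(-9) = -9/5 + 9 = 36/5 ≈ 7.2000)
K = 6 (K = 7 + (3 - 2*2) = 7 + (3 - 4) = 7 - 1 = 6)
X*(-121) + (B*K)*(-2) = 111*(-121) + ((36/5)*6)*(-2) = -13431 + (216/5)*(-2) = -13431 - 432/5 = -67587/5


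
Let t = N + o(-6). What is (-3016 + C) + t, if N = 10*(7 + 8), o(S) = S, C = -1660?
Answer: -4532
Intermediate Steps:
N = 150 (N = 10*15 = 150)
t = 144 (t = 150 - 6 = 144)
(-3016 + C) + t = (-3016 - 1660) + 144 = -4676 + 144 = -4532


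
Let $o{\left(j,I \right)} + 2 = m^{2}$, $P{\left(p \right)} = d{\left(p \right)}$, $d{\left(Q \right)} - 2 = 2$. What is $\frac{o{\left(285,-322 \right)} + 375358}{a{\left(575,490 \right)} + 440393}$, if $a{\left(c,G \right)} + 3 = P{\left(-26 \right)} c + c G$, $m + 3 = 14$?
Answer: $\frac{125159}{241480} \approx 0.5183$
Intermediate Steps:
$m = 11$ ($m = -3 + 14 = 11$)
$d{\left(Q \right)} = 4$ ($d{\left(Q \right)} = 2 + 2 = 4$)
$P{\left(p \right)} = 4$
$o{\left(j,I \right)} = 119$ ($o{\left(j,I \right)} = -2 + 11^{2} = -2 + 121 = 119$)
$a{\left(c,G \right)} = -3 + 4 c + G c$ ($a{\left(c,G \right)} = -3 + \left(4 c + c G\right) = -3 + \left(4 c + G c\right) = -3 + 4 c + G c$)
$\frac{o{\left(285,-322 \right)} + 375358}{a{\left(575,490 \right)} + 440393} = \frac{119 + 375358}{\left(-3 + 4 \cdot 575 + 490 \cdot 575\right) + 440393} = \frac{375477}{\left(-3 + 2300 + 281750\right) + 440393} = \frac{375477}{284047 + 440393} = \frac{375477}{724440} = 375477 \cdot \frac{1}{724440} = \frac{125159}{241480}$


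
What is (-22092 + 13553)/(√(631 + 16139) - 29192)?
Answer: 124635244/426078047 + 8539*√16770/852156094 ≈ 0.29382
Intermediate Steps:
(-22092 + 13553)/(√(631 + 16139) - 29192) = -8539/(√16770 - 29192) = -8539/(-29192 + √16770)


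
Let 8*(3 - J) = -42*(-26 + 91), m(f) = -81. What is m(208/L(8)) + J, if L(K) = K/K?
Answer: 1053/4 ≈ 263.25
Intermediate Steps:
L(K) = 1
J = 1377/4 (J = 3 - (-21)*(-26 + 91)/4 = 3 - (-21)*65/4 = 3 - ⅛*(-2730) = 3 + 1365/4 = 1377/4 ≈ 344.25)
m(208/L(8)) + J = -81 + 1377/4 = 1053/4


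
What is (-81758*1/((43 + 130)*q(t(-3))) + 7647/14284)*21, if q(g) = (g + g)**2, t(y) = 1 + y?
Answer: -3009993987/4942264 ≈ -609.03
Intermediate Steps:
q(g) = 4*g**2 (q(g) = (2*g)**2 = 4*g**2)
(-81758*1/((43 + 130)*q(t(-3))) + 7647/14284)*21 = (-81758*1/(4*(1 - 3)**2*(43 + 130)) + 7647/14284)*21 = (-81758/((4*(-2)**2)*173) + 7647*(1/14284))*21 = (-81758/((4*4)*173) + 7647/14284)*21 = (-81758/(16*173) + 7647/14284)*21 = (-81758/2768 + 7647/14284)*21 = (-81758*1/2768 + 7647/14284)*21 = (-40879/1384 + 7647/14284)*21 = -143333047/4942264*21 = -3009993987/4942264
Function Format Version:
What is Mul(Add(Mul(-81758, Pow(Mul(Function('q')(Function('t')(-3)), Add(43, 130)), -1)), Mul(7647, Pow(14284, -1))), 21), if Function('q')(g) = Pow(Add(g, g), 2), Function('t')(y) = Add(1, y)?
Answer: Rational(-3009993987, 4942264) ≈ -609.03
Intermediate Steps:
Function('q')(g) = Mul(4, Pow(g, 2)) (Function('q')(g) = Pow(Mul(2, g), 2) = Mul(4, Pow(g, 2)))
Mul(Add(Mul(-81758, Pow(Mul(Function('q')(Function('t')(-3)), Add(43, 130)), -1)), Mul(7647, Pow(14284, -1))), 21) = Mul(Add(Mul(-81758, Pow(Mul(Mul(4, Pow(Add(1, -3), 2)), Add(43, 130)), -1)), Mul(7647, Pow(14284, -1))), 21) = Mul(Add(Mul(-81758, Pow(Mul(Mul(4, Pow(-2, 2)), 173), -1)), Mul(7647, Rational(1, 14284))), 21) = Mul(Add(Mul(-81758, Pow(Mul(Mul(4, 4), 173), -1)), Rational(7647, 14284)), 21) = Mul(Add(Mul(-81758, Pow(Mul(16, 173), -1)), Rational(7647, 14284)), 21) = Mul(Add(Mul(-81758, Pow(2768, -1)), Rational(7647, 14284)), 21) = Mul(Add(Mul(-81758, Rational(1, 2768)), Rational(7647, 14284)), 21) = Mul(Add(Rational(-40879, 1384), Rational(7647, 14284)), 21) = Mul(Rational(-143333047, 4942264), 21) = Rational(-3009993987, 4942264)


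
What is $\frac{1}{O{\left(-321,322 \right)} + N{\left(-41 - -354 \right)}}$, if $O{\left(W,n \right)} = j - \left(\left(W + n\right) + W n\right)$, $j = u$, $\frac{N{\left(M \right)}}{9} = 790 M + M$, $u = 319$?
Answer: $\frac{1}{2331927} \approx 4.2883 \cdot 10^{-7}$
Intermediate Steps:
$N{\left(M \right)} = 7119 M$ ($N{\left(M \right)} = 9 \left(790 M + M\right) = 9 \cdot 791 M = 7119 M$)
$j = 319$
$O{\left(W,n \right)} = 319 - W - n - W n$ ($O{\left(W,n \right)} = 319 - \left(\left(W + n\right) + W n\right) = 319 - \left(W + n + W n\right) = 319 - W - n - W n$)
$\frac{1}{O{\left(-321,322 \right)} + N{\left(-41 - -354 \right)}} = \frac{1}{\left(319 - -321 - 322 - \left(-321\right) 322\right) + 7119 \left(-41 - -354\right)} = \frac{1}{\left(319 + 321 - 322 + 103362\right) + 7119 \left(-41 + 354\right)} = \frac{1}{103680 + 7119 \cdot 313} = \frac{1}{103680 + 2228247} = \frac{1}{2331927}$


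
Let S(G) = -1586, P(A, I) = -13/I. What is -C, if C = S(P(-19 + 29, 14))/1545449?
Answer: 1586/1545449 ≈ 0.0010262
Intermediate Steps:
C = -1586/1545449 ≈ -0.0010262
-C = -1*(-1586/1545449) = 1586/1545449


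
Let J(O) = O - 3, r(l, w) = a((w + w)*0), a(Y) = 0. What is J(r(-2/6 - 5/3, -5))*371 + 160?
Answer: -953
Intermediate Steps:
r(l, w) = 0
J(O) = -3 + O
J(r(-2/6 - 5/3, -5))*371 + 160 = (-3 + 0)*371 + 160 = -3*371 + 160 = -1113 + 160 = -953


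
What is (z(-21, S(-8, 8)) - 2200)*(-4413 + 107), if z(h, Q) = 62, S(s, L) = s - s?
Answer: 9206228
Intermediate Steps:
S(s, L) = 0
(z(-21, S(-8, 8)) - 2200)*(-4413 + 107) = (62 - 2200)*(-4413 + 107) = -2138*(-4306) = 9206228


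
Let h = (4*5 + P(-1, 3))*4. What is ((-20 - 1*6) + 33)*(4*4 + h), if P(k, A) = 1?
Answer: 700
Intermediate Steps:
h = 84 (h = (4*5 + 1)*4 = (20 + 1)*4 = 21*4 = 84)
((-20 - 1*6) + 33)*(4*4 + h) = ((-20 - 1*6) + 33)*(4*4 + 84) = ((-20 - 6) + 33)*(16 + 84) = (-26 + 33)*100 = 7*100 = 700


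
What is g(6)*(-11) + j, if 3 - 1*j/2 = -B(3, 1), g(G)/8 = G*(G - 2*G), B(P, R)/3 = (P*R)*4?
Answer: 3246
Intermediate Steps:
B(P, R) = 12*P*R (B(P, R) = 3*((P*R)*4) = 3*(4*P*R) = 12*P*R)
g(G) = -8*G² (g(G) = 8*(G*(G - 2*G)) = 8*(G*(-G)) = 8*(-G²) = -8*G²)
j = 78 (j = 6 - (-2)*12*3*1 = 6 - (-2)*36 = 6 - 2*(-36) = 6 + 72 = 78)
g(6)*(-11) + j = -8*6²*(-11) + 78 = -8*36*(-11) + 78 = -288*(-11) + 78 = 3168 + 78 = 3246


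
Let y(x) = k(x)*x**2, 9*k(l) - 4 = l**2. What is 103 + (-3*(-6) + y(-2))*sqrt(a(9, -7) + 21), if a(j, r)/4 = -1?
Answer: 103 + 194*sqrt(17)/9 ≈ 191.88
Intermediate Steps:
k(l) = 4/9 + l**2/9
a(j, r) = -4 (a(j, r) = 4*(-1) = -4)
y(x) = x**2*(4/9 + x**2/9) (y(x) = (4/9 + x**2/9)*x**2 = x**2*(4/9 + x**2/9))
103 + (-3*(-6) + y(-2))*sqrt(a(9, -7) + 21) = 103 + (-3*(-6) + (1/9)*(-2)**2*(4 + (-2)**2))*sqrt(-4 + 21) = 103 + (18 + (1/9)*4*(4 + 4))*sqrt(17) = 103 + (18 + (1/9)*4*8)*sqrt(17) = 103 + (18 + 32/9)*sqrt(17) = 103 + 194*sqrt(17)/9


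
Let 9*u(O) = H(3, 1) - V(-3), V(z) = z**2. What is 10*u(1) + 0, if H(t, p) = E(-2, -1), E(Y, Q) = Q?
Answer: -100/9 ≈ -11.111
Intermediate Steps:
H(t, p) = -1
u(O) = -10/9 (u(O) = (-1 - 1*(-3)**2)/9 = (-1 - 1*9)/9 = (-1 - 9)/9 = (1/9)*(-10) = -10/9)
10*u(1) + 0 = 10*(-10/9) + 0 = -100/9 + 0 = -100/9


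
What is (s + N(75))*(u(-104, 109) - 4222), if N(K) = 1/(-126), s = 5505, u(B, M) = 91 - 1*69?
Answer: -69362900/3 ≈ -2.3121e+7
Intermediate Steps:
u(B, M) = 22 (u(B, M) = 91 - 69 = 22)
N(K) = -1/126
(s + N(75))*(u(-104, 109) - 4222) = (5505 - 1/126)*(22 - 4222) = (693629/126)*(-4200) = -69362900/3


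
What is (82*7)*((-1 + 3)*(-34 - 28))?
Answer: -71176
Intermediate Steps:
(82*7)*((-1 + 3)*(-34 - 28)) = 574*(2*(-62)) = 574*(-124) = -71176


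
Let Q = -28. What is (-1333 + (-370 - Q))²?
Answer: 2805625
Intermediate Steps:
(-1333 + (-370 - Q))² = (-1333 + (-370 - 1*(-28)))² = (-1333 + (-370 + 28))² = (-1333 - 342)² = (-1675)² = 2805625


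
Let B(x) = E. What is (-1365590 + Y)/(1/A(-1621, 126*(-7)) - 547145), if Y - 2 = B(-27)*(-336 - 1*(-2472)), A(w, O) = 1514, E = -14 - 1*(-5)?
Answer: 698868456/276125843 ≈ 2.5310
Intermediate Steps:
E = -9 (E = -14 + 5 = -9)
B(x) = -9
Y = -19222 (Y = 2 - 9*(-336 - 1*(-2472)) = 2 - 9*(-336 + 2472) = 2 - 9*2136 = 2 - 19224 = -19222)
(-1365590 + Y)/(1/A(-1621, 126*(-7)) - 547145) = (-1365590 - 19222)/(1/1514 - 547145) = -1384812/(1/1514 - 547145) = -1384812/(-828377529/1514) = -1384812*(-1514/828377529) = 698868456/276125843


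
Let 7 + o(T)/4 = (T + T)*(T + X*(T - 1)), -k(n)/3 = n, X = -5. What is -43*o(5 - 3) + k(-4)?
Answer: 3280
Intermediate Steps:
k(n) = -3*n
o(T) = -28 + 8*T*(5 - 4*T) (o(T) = -28 + 4*((T + T)*(T - 5*(T - 1))) = -28 + 4*((2*T)*(T - 5*(-1 + T))) = -28 + 4*((2*T)*(T + (5 - 5*T))) = -28 + 4*((2*T)*(5 - 4*T)) = -28 + 4*(2*T*(5 - 4*T)) = -28 + 8*T*(5 - 4*T))
-43*o(5 - 3) + k(-4) = -43*(-28 - 32*(5 - 3)² + 40*(5 - 3)) - 3*(-4) = -43*(-28 - 32*2² + 40*2) + 12 = -43*(-28 - 32*4 + 80) + 12 = -43*(-28 - 128 + 80) + 12 = -43*(-76) + 12 = 3268 + 12 = 3280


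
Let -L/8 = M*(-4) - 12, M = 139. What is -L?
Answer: -4544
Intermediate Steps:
L = 4544 (L = -8*(139*(-4) - 12) = -8*(-556 - 12) = -8*(-568) = 4544)
-L = -1*4544 = -4544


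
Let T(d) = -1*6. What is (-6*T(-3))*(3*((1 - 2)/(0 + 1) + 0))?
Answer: -108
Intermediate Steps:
T(d) = -6
(-6*T(-3))*(3*((1 - 2)/(0 + 1) + 0)) = (-6*(-6))*(3*((1 - 2)/(0 + 1) + 0)) = 36*(3*(-1/1 + 0)) = 36*(3*(-1*1 + 0)) = 36*(3*(-1 + 0)) = 36*(3*(-1)) = 36*(-3) = -108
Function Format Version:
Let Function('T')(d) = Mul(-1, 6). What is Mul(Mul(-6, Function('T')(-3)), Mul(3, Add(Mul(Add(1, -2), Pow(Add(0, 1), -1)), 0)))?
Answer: -108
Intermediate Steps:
Function('T')(d) = -6
Mul(Mul(-6, Function('T')(-3)), Mul(3, Add(Mul(Add(1, -2), Pow(Add(0, 1), -1)), 0))) = Mul(Mul(-6, -6), Mul(3, Add(Mul(Add(1, -2), Pow(Add(0, 1), -1)), 0))) = Mul(36, Mul(3, Add(Mul(-1, Pow(1, -1)), 0))) = Mul(36, Mul(3, Add(Mul(-1, 1), 0))) = Mul(36, Mul(3, Add(-1, 0))) = Mul(36, Mul(3, -1)) = Mul(36, -3) = -108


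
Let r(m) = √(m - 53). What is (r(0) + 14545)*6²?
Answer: 523620 + 36*I*√53 ≈ 5.2362e+5 + 262.08*I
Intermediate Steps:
r(m) = √(-53 + m)
(r(0) + 14545)*6² = (√(-53 + 0) + 14545)*6² = (√(-53) + 14545)*36 = (I*√53 + 14545)*36 = (14545 + I*√53)*36 = 523620 + 36*I*√53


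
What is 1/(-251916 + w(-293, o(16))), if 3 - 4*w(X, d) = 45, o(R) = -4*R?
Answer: -2/503853 ≈ -3.9694e-6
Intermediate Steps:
w(X, d) = -21/2 (w(X, d) = ¾ - ¼*45 = ¾ - 45/4 = -21/2)
1/(-251916 + w(-293, o(16))) = 1/(-251916 - 21/2) = 1/(-503853/2) = -2/503853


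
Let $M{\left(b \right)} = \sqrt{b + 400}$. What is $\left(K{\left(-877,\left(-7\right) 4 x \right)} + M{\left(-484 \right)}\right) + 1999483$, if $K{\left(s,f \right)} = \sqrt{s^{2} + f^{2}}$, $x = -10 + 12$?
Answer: $1999483 + 109 \sqrt{65} + 2 i \sqrt{21} \approx 2.0004 \cdot 10^{6} + 9.1651 i$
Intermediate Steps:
$x = 2$
$K{\left(s,f \right)} = \sqrt{f^{2} + s^{2}}$
$M{\left(b \right)} = \sqrt{400 + b}$
$\left(K{\left(-877,\left(-7\right) 4 x \right)} + M{\left(-484 \right)}\right) + 1999483 = \left(\sqrt{\left(\left(-7\right) 4 \cdot 2\right)^{2} + \left(-877\right)^{2}} + \sqrt{400 - 484}\right) + 1999483 = \left(\sqrt{\left(\left(-28\right) 2\right)^{2} + 769129} + \sqrt{-84}\right) + 1999483 = \left(\sqrt{\left(-56\right)^{2} + 769129} + 2 i \sqrt{21}\right) + 1999483 = \left(\sqrt{3136 + 769129} + 2 i \sqrt{21}\right) + 1999483 = \left(\sqrt{772265} + 2 i \sqrt{21}\right) + 1999483 = \left(109 \sqrt{65} + 2 i \sqrt{21}\right) + 1999483 = 1999483 + 109 \sqrt{65} + 2 i \sqrt{21}$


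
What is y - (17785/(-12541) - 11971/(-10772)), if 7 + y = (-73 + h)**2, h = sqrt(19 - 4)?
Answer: 721025598433/135091652 - 146*sqrt(15) ≈ 4771.9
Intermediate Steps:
h = sqrt(15) ≈ 3.8730
y = -7 + (-73 + sqrt(15))**2 ≈ 4771.5
y - (17785/(-12541) - 11971/(-10772)) = (5337 - 146*sqrt(15)) - (17785/(-12541) - 11971/(-10772)) = (5337 - 146*sqrt(15)) - (17785*(-1/12541) - 11971*(-1/10772)) = (5337 - 146*sqrt(15)) - (-17785/12541 + 11971/10772) = (5337 - 146*sqrt(15)) - 1*(-41451709/135091652) = (5337 - 146*sqrt(15)) + 41451709/135091652 = 721025598433/135091652 - 146*sqrt(15)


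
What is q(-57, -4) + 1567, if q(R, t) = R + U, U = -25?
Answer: 1485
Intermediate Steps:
q(R, t) = -25 + R (q(R, t) = R - 25 = -25 + R)
q(-57, -4) + 1567 = (-25 - 57) + 1567 = -82 + 1567 = 1485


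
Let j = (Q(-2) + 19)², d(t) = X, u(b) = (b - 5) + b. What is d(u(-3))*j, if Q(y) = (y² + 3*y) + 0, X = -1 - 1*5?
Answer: -1734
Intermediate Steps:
X = -6 (X = -1 - 5 = -6)
u(b) = -5 + 2*b (u(b) = (-5 + b) + b = -5 + 2*b)
d(t) = -6
Q(y) = y² + 3*y
j = 289 (j = (-2*(3 - 2) + 19)² = (-2*1 + 19)² = (-2 + 19)² = 17² = 289)
d(u(-3))*j = -6*289 = -1734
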